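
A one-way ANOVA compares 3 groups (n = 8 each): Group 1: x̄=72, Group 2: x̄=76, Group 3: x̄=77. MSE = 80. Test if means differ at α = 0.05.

Grand mean = 75.0. SS_between = 112.0, MS_between = 56.0. F = 0.7, F_crit ≈ 3.467. Fail to reject H₀.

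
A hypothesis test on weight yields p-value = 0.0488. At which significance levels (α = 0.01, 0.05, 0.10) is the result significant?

p = 0.0488. Significant at: α = 0.05, 0.1.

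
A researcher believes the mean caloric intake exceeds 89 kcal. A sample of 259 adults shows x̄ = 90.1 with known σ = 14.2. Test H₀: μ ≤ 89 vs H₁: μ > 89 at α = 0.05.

z = 1.247. Critical value: 1.645. Fail to reject H₀.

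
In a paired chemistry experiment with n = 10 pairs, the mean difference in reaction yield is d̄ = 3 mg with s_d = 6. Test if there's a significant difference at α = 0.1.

t = d̄/(s_d/√n) = 3/(6/√10) = 1.581. df = 9, critical t = ±1.833. Fail to reject H₀.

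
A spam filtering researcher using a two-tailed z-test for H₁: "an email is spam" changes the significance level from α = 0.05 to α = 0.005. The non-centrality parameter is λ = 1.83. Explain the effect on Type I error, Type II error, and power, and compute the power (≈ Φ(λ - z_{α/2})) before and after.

Decreasing α from 0.05 to 0.005:
• Type I error rate decreases (α is the Type I rate by definition).
• Critical value moves from z_{α/2} = 1.96 to 2.807, so power = Φ(λ - z_{α/2}) goes from Φ(1.83 - 1.96) = 0.448 to Φ(1.83 - 2.807) = 0.164.
• Type II error rate β = 1 - power therefore increases (0.552 → 0.836).
Appropriate when false positives are costly — here, a legitimate email is sent to the spam folder and the user misses it.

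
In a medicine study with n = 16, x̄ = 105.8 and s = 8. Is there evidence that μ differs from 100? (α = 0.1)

t = (x̄ - μ₀)/(s/√n) = (105.8 - 100)/(8/√16) = 2.9. df = 15, critical t = ±1.753. Reject H₀.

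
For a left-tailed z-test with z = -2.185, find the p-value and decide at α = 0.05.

p = P(Z < -2.185) = Φ(-2.185) ≈ 0.0144. Since p < 0.05, reject H₀ (significant) at α = 0.05.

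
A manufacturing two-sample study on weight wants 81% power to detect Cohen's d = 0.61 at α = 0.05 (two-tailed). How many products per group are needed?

z_{α/2} = 1.96, z_β = Φ⁻¹(0.81) = 0.878. For medium effect (d = 0.61): n per group = 2(z_{α/2} + z_β)²/d² = 2(1.96 + 0.878)²/0.61² = 43.3 → 44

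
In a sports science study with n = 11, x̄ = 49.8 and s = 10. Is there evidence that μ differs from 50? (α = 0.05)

t = (x̄ - μ₀)/(s/√n) = (49.8 - 50)/(10/√11) = -0.066. df = 10, critical t = ±2.228. Fail to reject H₀.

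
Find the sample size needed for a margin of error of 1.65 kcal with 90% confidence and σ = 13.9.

n = (z*σ/E)² = (1.645×13.9/1.65)² = 192.04 → n = 193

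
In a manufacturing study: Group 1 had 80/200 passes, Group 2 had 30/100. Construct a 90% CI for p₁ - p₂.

p̂₁ = 0.4, p̂₂ = 0.3. Difference = 0.1. CI = (0.006, 0.194)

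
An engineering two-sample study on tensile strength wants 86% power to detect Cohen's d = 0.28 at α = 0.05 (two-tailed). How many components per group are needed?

z_{α/2} = 1.96, z_β = Φ⁻¹(0.86) = 1.08. For small effect (d = 0.28): n per group = 2(z_{α/2} + z_β)²/d² = 2(1.96 + 1.08)²/0.28² = 235.8 → 236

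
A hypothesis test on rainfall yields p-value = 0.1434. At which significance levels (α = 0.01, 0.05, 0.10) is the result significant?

p = 0.1434. Not significant at any of the given levels.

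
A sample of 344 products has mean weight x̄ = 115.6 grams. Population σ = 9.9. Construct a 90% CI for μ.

CI = x̄ ± z*(σ/√n) = 115.6 ± 1.645(9.9/√344) = 115.6 ± 0.88 = (114.72, 116.48)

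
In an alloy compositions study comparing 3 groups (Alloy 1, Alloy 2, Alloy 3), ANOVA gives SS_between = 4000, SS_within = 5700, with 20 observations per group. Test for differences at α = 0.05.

df_between = 2, df_within = 57. F = MS_between/MS_within = 2000.0/100.0 = 20.0. F_crit ≈ 3.159. Reject H₀. At least one mean differs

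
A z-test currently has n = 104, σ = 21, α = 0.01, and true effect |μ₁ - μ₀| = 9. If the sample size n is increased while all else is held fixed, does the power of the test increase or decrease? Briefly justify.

Power increases: a larger n shrinks the standard error σ/√n, moving the sampling distribution under H₁ further from the critical value.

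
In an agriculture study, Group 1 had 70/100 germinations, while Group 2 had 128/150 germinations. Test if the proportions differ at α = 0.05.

p̂₁ = 0.7, p̂₂ = 0.853, pooled p̂ = 0.792. z = -2.926. Critical: ±1.96. Reject H₀.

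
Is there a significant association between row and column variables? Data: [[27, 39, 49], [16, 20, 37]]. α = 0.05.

χ² = 1.288. df = 2, critical = 5.991. Fail to reject H₀. No evidence of dependence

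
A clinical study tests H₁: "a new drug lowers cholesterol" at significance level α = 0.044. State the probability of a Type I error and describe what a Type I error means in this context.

P(Type I error) = α = 0.044. A Type I error is rejecting H₀ when H₀ is actually true (false positive) — here, concluding that a new drug lowers cholesterol when in fact this is not the case. Consequence: approving an ineffective drug — patients take a useless medication and may skip effective alternatives.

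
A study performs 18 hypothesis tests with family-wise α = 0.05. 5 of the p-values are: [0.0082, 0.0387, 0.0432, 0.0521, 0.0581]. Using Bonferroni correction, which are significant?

Bonferroni α = 0.05/18 = 0.00278. None of the given p-values are significant.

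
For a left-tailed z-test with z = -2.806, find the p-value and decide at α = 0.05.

p = P(Z < -2.806) = Φ(-2.806) ≈ 0.0025. Since p < 0.05, reject H₀ (significant) at α = 0.05.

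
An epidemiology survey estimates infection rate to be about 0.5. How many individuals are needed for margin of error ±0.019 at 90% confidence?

n = z²p(1-p)/E² = 1.645²×0.5×0.5/0.019² = 1874.0 → n = 1874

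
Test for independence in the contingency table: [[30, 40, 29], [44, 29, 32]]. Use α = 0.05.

χ² = 4.377. df = 2, critical = 5.991. Fail to reject H₀. No evidence of dependence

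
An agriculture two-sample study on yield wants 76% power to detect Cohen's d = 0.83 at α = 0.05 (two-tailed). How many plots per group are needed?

z_{α/2} = 1.96, z_β = Φ⁻¹(0.76) = 0.706. For large effect (d = 0.83): n per group = 2(z_{α/2} + z_β)²/d² = 2(1.96 + 0.706)²/0.83² = 20.6 → 21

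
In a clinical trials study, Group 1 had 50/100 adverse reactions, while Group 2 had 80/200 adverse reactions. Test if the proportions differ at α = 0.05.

p̂₁ = 0.5, p̂₂ = 0.4, pooled p̂ = 0.433. z = 1.648. Critical: ±1.96. Fail to reject H₀.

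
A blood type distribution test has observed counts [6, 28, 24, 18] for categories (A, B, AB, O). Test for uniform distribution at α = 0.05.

Expected = 19 each. χ² = Σ(O-E)²/E = 14.526. df = 3, critical value = 7.815. Reject H₀.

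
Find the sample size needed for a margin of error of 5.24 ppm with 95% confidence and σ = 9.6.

n = (z*σ/E)² = (1.96×9.6/5.24)² = 12.9 → n = 13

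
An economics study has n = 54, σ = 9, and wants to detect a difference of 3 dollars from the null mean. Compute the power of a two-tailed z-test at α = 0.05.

SE = σ/√n = 9/√54 = 1.225. Non-centrality λ = d/SE = 3/1.225 = 2.449. Power ≈ Φ(λ - z_{α/2}) = Φ(2.449 - 1.96) = Φ(0.489) = 0.688.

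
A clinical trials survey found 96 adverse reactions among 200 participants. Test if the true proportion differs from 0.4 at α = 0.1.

p̂ = 0.48, p₀ = 0.4. z = (p̂ - p₀)/√(p₀(1-p₀)/n) = 2.309. Critical: ±1.645. Reject H₀.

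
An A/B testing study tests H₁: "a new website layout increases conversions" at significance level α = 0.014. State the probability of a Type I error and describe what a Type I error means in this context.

P(Type I error) = α = 0.014. A Type I error is rejecting H₀ when H₀ is actually true (false positive) — here, concluding that a new website layout increases conversions when in fact this is not the case. Consequence: rolling out a layout that doesn't actually help — wasted engineering effort.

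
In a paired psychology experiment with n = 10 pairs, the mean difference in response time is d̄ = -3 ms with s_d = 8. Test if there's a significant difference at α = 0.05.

t = d̄/(s_d/√n) = -3/(8/√10) = -1.186. df = 9, critical t = ±2.262. Fail to reject H₀.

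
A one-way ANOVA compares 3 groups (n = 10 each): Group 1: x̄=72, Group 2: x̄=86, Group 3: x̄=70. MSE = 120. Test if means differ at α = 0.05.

Grand mean = 76.0. SS_between = 1520.0, MS_between = 760.0. F = 6.333, F_crit ≈ 3.354. Reject H₀.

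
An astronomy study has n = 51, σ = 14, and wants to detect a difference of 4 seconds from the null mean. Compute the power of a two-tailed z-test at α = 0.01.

SE = σ/√n = 14/√51 = 1.96. Non-centrality λ = d/SE = 4/1.96 = 2.04. Power ≈ Φ(λ - z_{α/2}) = Φ(2.04 - 2.576) = Φ(-0.536) = 0.296.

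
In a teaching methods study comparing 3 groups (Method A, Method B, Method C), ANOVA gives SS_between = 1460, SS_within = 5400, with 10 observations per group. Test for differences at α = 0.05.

df_between = 2, df_within = 27. F = MS_between/MS_within = 730.0/200.0 = 3.65. F_crit ≈ 3.354. Reject H₀. At least one mean differs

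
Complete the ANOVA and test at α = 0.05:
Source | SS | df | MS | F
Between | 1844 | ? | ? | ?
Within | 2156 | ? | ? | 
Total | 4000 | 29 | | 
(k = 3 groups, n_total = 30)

df_between = 2, df_within = 27. MS_between = 922.0, MS_within = 79.85. F = 11.546, F_crit ≈ 3.354. Reject H₀.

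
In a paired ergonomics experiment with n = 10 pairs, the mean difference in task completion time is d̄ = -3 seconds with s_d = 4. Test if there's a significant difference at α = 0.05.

t = d̄/(s_d/√n) = -3/(4/√10) = -2.372. df = 9, critical t = ±2.262. Reject H₀.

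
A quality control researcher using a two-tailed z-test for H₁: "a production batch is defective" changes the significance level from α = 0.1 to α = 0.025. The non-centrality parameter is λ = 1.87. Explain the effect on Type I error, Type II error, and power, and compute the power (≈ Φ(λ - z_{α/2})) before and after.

Decreasing α from 0.1 to 0.025:
• Type I error rate decreases (α is the Type I rate by definition).
• Critical value moves from z_{α/2} = 1.645 to 2.241, so power = Φ(λ - z_{α/2}) goes from Φ(1.87 - 1.645) = 0.589 to Φ(1.87 - 2.241) = 0.355.
• Type II error rate β = 1 - power therefore increases (0.411 → 0.645).
Appropriate when false positives are costly — here, scrapping a good batch — wasted material and cost for no reason.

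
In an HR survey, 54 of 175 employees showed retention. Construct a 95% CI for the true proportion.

p̂ = 0.309. CI = p̂ ± z*√(p̂(1-p̂)/n) = (0.24, 0.377)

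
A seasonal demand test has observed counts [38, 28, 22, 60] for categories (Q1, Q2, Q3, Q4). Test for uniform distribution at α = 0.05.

Expected = 37 each. χ² = Σ(O-E)²/E = 22.595. df = 3, critical value = 7.815. Reject H₀.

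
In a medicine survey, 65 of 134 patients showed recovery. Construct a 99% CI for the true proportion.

p̂ = 0.485. CI = p̂ ± z*√(p̂(1-p̂)/n) = (0.374, 0.596)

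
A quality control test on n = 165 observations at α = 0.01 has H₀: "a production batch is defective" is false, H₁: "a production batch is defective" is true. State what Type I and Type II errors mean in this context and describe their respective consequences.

Type I (false positive): concluding that a production batch is defective when it is not — scrapping a good batch — wasted material and cost for no reason. Type II (false negative): failing to conclude that a production batch is defective when it is — shipping a defective batch — faulty products reach customers. Which is costlier depends on domain priorities and is a judgement call rather than a statistical fact.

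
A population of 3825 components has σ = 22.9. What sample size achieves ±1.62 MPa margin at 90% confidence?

Without FPC: n₀ = (1.645×22.9/1.62)² = 540.72. With FPC: n = n₀N/(n₀+N-1) = 473.9 → n = 474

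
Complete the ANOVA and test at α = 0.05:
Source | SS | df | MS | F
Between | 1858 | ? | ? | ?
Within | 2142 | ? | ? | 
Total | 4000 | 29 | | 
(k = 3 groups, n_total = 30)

df_between = 2, df_within = 27. MS_between = 929.0, MS_within = 79.33. F = 11.71, F_crit ≈ 3.354. Reject H₀.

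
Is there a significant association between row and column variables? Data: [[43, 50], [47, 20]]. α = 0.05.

χ² = 9.049. df = 1, critical = 3.841. Reject H₀. Variables are dependent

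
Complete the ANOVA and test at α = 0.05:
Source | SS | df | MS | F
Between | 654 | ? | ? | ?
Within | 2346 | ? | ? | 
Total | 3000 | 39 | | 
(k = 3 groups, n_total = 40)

df_between = 2, df_within = 37. MS_between = 327.0, MS_within = 63.41. F = 5.157, F_crit ≈ 3.252. Reject H₀.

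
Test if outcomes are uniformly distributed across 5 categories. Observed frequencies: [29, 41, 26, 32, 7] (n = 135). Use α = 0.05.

Expected = 27 each. χ² = Σ(O-E)²/E = 23.185. df = 4, critical value = 9.488. Reject H₀.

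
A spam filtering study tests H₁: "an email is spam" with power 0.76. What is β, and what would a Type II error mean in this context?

β = 1 - power = 1 - 0.76 = 0.24. A Type II error is failing to reject H₀ when H₀ is false (false negative) — here, failing to conclude that an email is spam when in fact it is true. Consequence: a spam email lands in the inbox.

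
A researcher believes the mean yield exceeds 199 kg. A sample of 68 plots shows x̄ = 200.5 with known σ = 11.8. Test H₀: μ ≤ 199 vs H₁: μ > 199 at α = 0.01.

z = 1.048. Critical value: 2.33. Fail to reject H₀.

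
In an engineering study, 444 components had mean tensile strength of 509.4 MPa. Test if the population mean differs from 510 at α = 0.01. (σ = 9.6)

z = (x̄ - μ₀)/(σ/√n) = (509.4 - 510)/(9.6/√444) = -1.317. Critical value: ±2.576. Since |-1.317| ≤ 2.576, Fail to reject H₀.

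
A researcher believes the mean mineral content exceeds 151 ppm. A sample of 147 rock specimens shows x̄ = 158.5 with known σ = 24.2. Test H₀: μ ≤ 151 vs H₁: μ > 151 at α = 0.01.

z = 3.758. Critical value: 2.33. Reject H₀.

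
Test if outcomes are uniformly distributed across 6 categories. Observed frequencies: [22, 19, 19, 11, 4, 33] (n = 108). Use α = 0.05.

Expected = 18 each. χ² = Σ(O-E)²/E = 27.111. df = 5, critical value = 11.07. Reject H₀.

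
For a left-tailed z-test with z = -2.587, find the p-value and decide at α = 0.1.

p = P(Z < -2.587) = Φ(-2.587) ≈ 0.0048. Since p < 0.1, reject H₀ (significant) at α = 0.1.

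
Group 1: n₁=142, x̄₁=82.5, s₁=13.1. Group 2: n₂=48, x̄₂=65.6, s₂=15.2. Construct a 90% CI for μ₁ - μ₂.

Difference = 16.9. SE = √(13.1²/142 + 15.2²/48) = 2.454. CI = (12.86, 20.94)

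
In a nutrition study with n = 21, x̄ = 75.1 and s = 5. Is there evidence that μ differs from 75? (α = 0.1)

t = (x̄ - μ₀)/(s/√n) = (75.1 - 75)/(5/√21) = 0.092. df = 20, critical t = ±1.725. Fail to reject H₀.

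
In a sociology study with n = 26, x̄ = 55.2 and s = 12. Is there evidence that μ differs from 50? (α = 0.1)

t = (x̄ - μ₀)/(s/√n) = (55.2 - 50)/(12/√26) = 2.21. df = 25, critical t = ±1.708. Reject H₀.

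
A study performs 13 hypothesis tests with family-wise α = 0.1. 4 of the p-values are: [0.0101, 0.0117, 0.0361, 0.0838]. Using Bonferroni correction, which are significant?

Bonferroni α = 0.1/13 = 0.00769. None of the given p-values are significant.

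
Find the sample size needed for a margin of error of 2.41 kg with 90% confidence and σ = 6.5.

n = (z*σ/E)² = (1.645×6.5/2.41)² = 19.7 → n = 20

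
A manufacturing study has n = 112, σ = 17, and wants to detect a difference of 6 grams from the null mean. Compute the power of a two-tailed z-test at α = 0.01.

SE = σ/√n = 17/√112 = 1.606. Non-centrality λ = d/SE = 6/1.606 = 3.735. Power ≈ Φ(λ - z_{α/2}) = Φ(3.735 - 2.576) = Φ(1.159) = 0.877.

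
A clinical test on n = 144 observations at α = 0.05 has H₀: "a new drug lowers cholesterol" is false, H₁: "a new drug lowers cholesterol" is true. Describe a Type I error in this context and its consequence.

Type I error: rejecting H₀ when it is true — concluding that a new drug lowers cholesterol when in fact it is not. Consequence: approving an ineffective drug — patients take a useless medication and may skip effective alternatives.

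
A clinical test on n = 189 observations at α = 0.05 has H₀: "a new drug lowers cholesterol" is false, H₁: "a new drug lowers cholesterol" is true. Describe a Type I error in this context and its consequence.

Type I error: rejecting H₀ when it is true — concluding that a new drug lowers cholesterol when in fact it is not. Consequence: approving an ineffective drug — patients take a useless medication and may skip effective alternatives.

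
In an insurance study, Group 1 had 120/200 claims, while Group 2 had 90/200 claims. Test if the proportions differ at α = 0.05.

p̂₁ = 0.6, p̂₂ = 0.45, pooled p̂ = 0.525. z = 3.004. Critical: ±1.96. Reject H₀.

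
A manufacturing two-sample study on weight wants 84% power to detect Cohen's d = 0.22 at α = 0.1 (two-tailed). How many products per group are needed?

z_{α/2} = 1.645, z_β = Φ⁻¹(0.84) = 0.994. For small effect (d = 0.22): n per group = 2(z_{α/2} + z_β)²/d² = 2(1.645 + 0.994)²/0.22² = 287.8 → 288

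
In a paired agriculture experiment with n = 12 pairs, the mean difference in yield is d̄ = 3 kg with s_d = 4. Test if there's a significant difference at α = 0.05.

t = d̄/(s_d/√n) = 3/(4/√12) = 2.598. df = 11, critical t = ±2.201. Reject H₀.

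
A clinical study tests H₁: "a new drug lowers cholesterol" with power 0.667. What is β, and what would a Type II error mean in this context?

β = 1 - power = 1 - 0.667 = 0.333. A Type II error is failing to reject H₀ when H₀ is false (false negative) — here, failing to conclude that a new drug lowers cholesterol when in fact it is true. Consequence: shelving an effective drug — patients miss out on a treatment that would have helped.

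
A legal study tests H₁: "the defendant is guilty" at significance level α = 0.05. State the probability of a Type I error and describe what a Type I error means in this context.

P(Type I error) = α = 0.05. A Type I error is rejecting H₀ when H₀ is actually true (false positive) — here, concluding that the defendant is guilty when in fact this is not the case. Consequence: convicting an innocent person.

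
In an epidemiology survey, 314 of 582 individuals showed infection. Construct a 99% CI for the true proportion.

p̂ = 0.54. CI = p̂ ± z*√(p̂(1-p̂)/n) = (0.486, 0.593)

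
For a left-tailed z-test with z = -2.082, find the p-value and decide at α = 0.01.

p = P(Z < -2.082) = Φ(-2.082) ≈ 0.0187. Since p ≥ 0.01, fail to reject H₀ (not significant) at α = 0.01.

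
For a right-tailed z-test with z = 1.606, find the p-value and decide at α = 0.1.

p = P(Z > 1.606) = 1 - Φ(1.606) ≈ 0.0541. Since p < 0.1, reject H₀ (significant) at α = 0.1.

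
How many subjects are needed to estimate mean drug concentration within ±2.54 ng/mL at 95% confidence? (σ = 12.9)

n = (z*σ/E)² = (1.96×12.9/2.54)² = 99.1 → n = 100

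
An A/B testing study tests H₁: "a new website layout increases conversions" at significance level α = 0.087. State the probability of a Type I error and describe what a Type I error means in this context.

P(Type I error) = α = 0.087. A Type I error is rejecting H₀ when H₀ is actually true (false positive) — here, concluding that a new website layout increases conversions when in fact this is not the case. Consequence: rolling out a layout that doesn't actually help — wasted engineering effort.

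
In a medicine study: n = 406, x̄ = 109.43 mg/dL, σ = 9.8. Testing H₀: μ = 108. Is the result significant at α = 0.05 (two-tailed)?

z = (109.43 - 108)/(9.8/√406) = 2.94. Since |z| > 1.96, significant at α = 0.05.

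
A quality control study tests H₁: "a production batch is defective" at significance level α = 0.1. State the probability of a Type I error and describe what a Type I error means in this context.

P(Type I error) = α = 0.1. A Type I error is rejecting H₀ when H₀ is actually true (false positive) — here, concluding that a production batch is defective when in fact this is not the case. Consequence: scrapping a good batch — wasted material and cost for no reason.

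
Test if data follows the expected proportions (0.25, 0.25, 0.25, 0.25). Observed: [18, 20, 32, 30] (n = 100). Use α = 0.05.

Expected: [25.0, 25.0, 25.0, 25.0]. χ² = 5.92. df = 3, critical = 7.815. Fail to reject H₀.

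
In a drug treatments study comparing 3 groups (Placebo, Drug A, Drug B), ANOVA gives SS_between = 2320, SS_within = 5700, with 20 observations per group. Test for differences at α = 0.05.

df_between = 2, df_within = 57. F = MS_between/MS_within = 1160.0/100.0 = 11.6. F_crit ≈ 3.159. Reject H₀. At least one mean differs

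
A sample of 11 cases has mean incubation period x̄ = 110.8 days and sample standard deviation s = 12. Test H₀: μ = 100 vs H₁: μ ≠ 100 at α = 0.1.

t = (x̄ - μ₀)/(s/√n) = (110.8 - 100)/(12/√11) = 2.985. df = 10, critical t = ±1.812. Reject H₀.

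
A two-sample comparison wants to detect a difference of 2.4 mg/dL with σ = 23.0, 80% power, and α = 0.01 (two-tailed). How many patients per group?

n per group = 2(z_α/2 + z_β)²σ²/d² = 2×(2.576 + 0.84)²×23.0²/2.4² = 2143.4 → n = 2144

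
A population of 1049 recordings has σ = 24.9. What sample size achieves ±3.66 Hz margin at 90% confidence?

Without FPC: n₀ = (1.645×24.9/3.66)² = 125.247. With FPC: n = n₀N/(n₀+N-1) = 112.0 → n = 112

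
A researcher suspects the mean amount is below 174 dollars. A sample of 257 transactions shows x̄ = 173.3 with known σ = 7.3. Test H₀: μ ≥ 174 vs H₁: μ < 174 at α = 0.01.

z = -1.537. Critical value: -2.33. Fail to reject H₀.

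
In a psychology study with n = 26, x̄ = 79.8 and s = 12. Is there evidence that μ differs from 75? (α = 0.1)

t = (x̄ - μ₀)/(s/√n) = (79.8 - 75)/(12/√26) = 2.04. df = 25, critical t = ±1.708. Reject H₀.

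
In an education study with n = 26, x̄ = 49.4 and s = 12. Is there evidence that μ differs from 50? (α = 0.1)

t = (x̄ - μ₀)/(s/√n) = (49.4 - 50)/(12/√26) = -0.255. df = 25, critical t = ±1.708. Fail to reject H₀.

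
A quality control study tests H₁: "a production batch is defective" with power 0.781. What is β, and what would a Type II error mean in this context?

β = 1 - power = 1 - 0.781 = 0.219. A Type II error is failing to reject H₀ when H₀ is false (false negative) — here, failing to conclude that a production batch is defective when in fact it is true. Consequence: shipping a defective batch — faulty products reach customers.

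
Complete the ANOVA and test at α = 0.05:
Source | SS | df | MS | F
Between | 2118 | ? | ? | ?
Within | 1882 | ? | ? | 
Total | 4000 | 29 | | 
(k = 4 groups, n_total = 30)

df_between = 3, df_within = 26. MS_between = 706.0, MS_within = 72.38. F = 9.753, F_crit ≈ 2.975. Reject H₀.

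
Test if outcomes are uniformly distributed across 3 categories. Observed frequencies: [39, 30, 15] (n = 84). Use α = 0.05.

Expected = 28 each. χ² = Σ(O-E)²/E = 10.5. df = 2, critical value = 5.991. Reject H₀.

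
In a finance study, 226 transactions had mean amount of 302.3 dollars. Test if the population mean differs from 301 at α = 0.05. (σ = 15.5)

z = (x̄ - μ₀)/(σ/√n) = (302.3 - 301)/(15.5/√226) = 1.261. Critical value: ±1.96. Since |1.261| ≤ 1.96, Fail to reject H₀.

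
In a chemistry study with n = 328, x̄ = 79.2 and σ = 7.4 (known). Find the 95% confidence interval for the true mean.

CI = x̄ ± z*(σ/√n) = 79.2 ± 1.96(7.4/√328) = 79.2 ± 0.8 = (78.4, 80.0)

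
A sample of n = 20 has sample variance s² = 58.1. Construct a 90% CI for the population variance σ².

df = 19. χ²_{0.05} = 30.144, χ²_{0.95} = 10.117. CI for σ² = ((n-1)s²/χ²_{α/2}, (n-1)s²/χ²_{1-α/2}) = (19·58.1/30.144, 19·58.1/10.117) = (36.62, 109.11)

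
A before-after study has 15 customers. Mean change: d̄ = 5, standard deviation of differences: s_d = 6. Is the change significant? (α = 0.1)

t = d̄/(s_d/√n) = 5/(6/√15) = 3.227. df = 14, critical t = ±1.761. Reject H₀.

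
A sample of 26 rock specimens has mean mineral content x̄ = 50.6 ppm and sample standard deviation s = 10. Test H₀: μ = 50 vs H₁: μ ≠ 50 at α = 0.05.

t = (x̄ - μ₀)/(s/√n) = (50.6 - 50)/(10/√26) = 0.306. df = 25, critical t = ±2.06. Fail to reject H₀.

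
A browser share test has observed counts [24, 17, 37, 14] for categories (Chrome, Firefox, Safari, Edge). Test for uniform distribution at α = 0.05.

Expected = 23 each. χ² = Σ(O-E)²/E = 13.652. df = 3, critical value = 7.815. Reject H₀.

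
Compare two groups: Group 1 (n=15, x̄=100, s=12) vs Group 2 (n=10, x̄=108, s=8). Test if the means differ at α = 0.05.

Pooled sp = 10.62. t = -1.846, df = 23. Critical t = ±2.069. Fail to reject H₀.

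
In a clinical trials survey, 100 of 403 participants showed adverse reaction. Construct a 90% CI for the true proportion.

p̂ = 0.248. CI = p̂ ± z*√(p̂(1-p̂)/n) = (0.213, 0.284)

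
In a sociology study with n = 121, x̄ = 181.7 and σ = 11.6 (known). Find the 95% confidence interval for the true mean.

CI = x̄ ± z*(σ/√n) = 181.7 ± 1.96(11.6/√121) = 181.7 ± 2.07 = (179.63, 183.77)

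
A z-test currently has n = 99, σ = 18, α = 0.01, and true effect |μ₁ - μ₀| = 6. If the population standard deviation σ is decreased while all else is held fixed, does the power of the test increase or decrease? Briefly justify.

Power increases: a smaller σ shrinks the standard error σ/√n, moving the sampling distribution under H₁ further from the critical value.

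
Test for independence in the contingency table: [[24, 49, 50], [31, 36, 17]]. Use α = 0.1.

χ² = 12.219. df = 2, critical = 4.605. Reject H₀. Variables are dependent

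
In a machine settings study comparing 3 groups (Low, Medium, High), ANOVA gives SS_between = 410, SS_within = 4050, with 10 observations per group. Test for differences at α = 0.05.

df_between = 2, df_within = 27. F = MS_between/MS_within = 205.0/150.0 = 1.367. F_crit ≈ 3.354. Fail to reject H₀.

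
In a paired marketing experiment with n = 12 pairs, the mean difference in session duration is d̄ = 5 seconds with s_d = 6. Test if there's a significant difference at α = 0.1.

t = d̄/(s_d/√n) = 5/(6/√12) = 2.887. df = 11, critical t = ±1.796. Reject H₀.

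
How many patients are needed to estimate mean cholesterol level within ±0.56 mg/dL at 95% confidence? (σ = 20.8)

n = (z*σ/E)² = (1.96×20.8/0.56)² = 5299.8 → n = 5300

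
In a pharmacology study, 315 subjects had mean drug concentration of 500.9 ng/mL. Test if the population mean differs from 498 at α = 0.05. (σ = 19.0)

z = (x̄ - μ₀)/(σ/√n) = (500.9 - 498)/(19.0/√315) = 2.709. Critical value: ±1.96. Since |2.709| > 1.96, Reject H₀.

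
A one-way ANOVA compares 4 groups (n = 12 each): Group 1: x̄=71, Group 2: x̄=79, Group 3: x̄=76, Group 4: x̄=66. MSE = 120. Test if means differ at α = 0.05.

Grand mean = 73.0. SS_between = 1176.0, MS_between = 392.0. F = 3.267, F_crit ≈ 2.816. Reject H₀.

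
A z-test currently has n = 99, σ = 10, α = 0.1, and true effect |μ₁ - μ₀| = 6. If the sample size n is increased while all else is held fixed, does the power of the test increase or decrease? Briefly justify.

Power increases: a larger n shrinks the standard error σ/√n, moving the sampling distribution under H₁ further from the critical value.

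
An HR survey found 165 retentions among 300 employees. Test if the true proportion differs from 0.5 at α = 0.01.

p̂ = 0.55, p₀ = 0.5. z = (p̂ - p₀)/√(p₀(1-p₀)/n) = 1.732. Critical: ±2.576. Fail to reject H₀.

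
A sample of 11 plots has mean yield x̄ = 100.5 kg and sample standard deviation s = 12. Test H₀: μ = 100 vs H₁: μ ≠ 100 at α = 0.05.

t = (x̄ - μ₀)/(s/√n) = (100.5 - 100)/(12/√11) = 0.138. df = 10, critical t = ±2.228. Fail to reject H₀.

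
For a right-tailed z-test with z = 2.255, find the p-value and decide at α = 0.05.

p = P(Z > 2.255) = 1 - Φ(2.255) ≈ 0.0121. Since p < 0.05, reject H₀ (significant) at α = 0.05.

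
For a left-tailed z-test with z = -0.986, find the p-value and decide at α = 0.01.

p = P(Z < -0.986) = Φ(-0.986) ≈ 0.1621. Since p ≥ 0.01, fail to reject H₀ (not significant) at α = 0.01.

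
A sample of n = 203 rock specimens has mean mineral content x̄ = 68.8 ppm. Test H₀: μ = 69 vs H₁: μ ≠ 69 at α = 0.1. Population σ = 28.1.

z = (x̄ - μ₀)/(σ/√n) = (68.8 - 69)/(28.1/√203) = -0.101. Critical value: ±1.645. Since |-0.101| ≤ 1.645, Fail to reject H₀.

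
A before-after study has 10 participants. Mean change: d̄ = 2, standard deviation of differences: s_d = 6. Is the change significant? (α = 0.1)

t = d̄/(s_d/√n) = 2/(6/√10) = 1.054. df = 9, critical t = ±1.833. Fail to reject H₀.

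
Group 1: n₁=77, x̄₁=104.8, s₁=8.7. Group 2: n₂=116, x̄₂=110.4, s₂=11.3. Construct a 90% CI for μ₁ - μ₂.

Difference = -5.6. SE = √(8.7²/77 + 11.3²/116) = 1.444. CI = (-7.97, -3.23)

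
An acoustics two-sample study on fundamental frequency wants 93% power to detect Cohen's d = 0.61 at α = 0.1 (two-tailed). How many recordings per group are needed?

z_{α/2} = 1.645, z_β = Φ⁻¹(0.93) = 1.476. For medium effect (d = 0.61): n per group = 2(z_{α/2} + z_β)²/d² = 2(1.645 + 1.476)²/0.61² = 52.4 → 53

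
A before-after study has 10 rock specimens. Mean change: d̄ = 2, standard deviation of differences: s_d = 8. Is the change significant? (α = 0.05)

t = d̄/(s_d/√n) = 2/(8/√10) = 0.791. df = 9, critical t = ±2.262. Fail to reject H₀.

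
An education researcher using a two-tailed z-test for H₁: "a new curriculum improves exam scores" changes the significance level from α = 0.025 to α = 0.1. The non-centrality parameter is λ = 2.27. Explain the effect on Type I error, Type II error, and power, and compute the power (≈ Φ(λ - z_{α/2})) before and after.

Increasing α from 0.025 to 0.1:
• Type I error rate increases (α is the Type I rate by definition).
• Critical value moves from z_{α/2} = 2.241 to 1.645, so power = Φ(λ - z_{α/2}) goes from Φ(2.27 - 2.241) = 0.512 to Φ(2.27 - 1.645) = 0.734.
• Type II error rate β = 1 - power therefore decreases (0.488 → 0.266).
Appropriate when false negatives are costly — here, keeping the old curriculum when the new one would have helped students.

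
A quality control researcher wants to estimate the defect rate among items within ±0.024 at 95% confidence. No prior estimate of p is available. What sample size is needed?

Conservative approach: use p = 0.5 (maximizes p(1-p) = 0.25). n = z²(0.25)/E² = 1.96²×0.25/0.024² = 1667.4 → n = 1668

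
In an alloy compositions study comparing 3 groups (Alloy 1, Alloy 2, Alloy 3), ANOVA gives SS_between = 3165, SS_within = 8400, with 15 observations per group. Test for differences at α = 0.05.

df_between = 2, df_within = 42. F = MS_between/MS_within = 1582.5/200.0 = 7.912. F_crit ≈ 3.22. Reject H₀. At least one mean differs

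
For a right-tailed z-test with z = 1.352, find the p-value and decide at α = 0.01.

p = P(Z > 1.352) = 1 - Φ(1.352) ≈ 0.0882. Since p ≥ 0.01, fail to reject H₀ (not significant) at α = 0.01.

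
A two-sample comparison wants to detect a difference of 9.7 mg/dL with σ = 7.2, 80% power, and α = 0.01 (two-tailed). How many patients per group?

n per group = 2(z_α/2 + z_β)²σ²/d² = 2×(2.576 + 0.84)²×7.2²/9.7² = 12.9 → n = 13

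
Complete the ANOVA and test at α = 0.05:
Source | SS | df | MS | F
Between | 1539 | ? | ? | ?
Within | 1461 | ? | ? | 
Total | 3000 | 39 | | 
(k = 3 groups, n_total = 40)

df_between = 2, df_within = 37. MS_between = 769.5, MS_within = 39.49. F = 19.488, F_crit ≈ 3.252. Reject H₀.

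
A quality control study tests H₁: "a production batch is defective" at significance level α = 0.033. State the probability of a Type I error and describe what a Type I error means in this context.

P(Type I error) = α = 0.033. A Type I error is rejecting H₀ when H₀ is actually true (false positive) — here, concluding that a production batch is defective when in fact this is not the case. Consequence: scrapping a good batch — wasted material and cost for no reason.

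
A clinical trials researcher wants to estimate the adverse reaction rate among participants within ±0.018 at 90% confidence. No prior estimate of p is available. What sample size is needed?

Conservative approach: use p = 0.5 (maximizes p(1-p) = 0.25). n = z²(0.25)/E² = 1.645²×0.25/0.018² = 2088.0 → n = 2088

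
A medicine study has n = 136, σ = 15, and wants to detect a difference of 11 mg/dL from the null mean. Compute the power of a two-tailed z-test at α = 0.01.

SE = σ/√n = 15/√136 = 1.286. Non-centrality λ = d/SE = 11/1.286 = 8.552. Power ≈ Φ(λ - z_{α/2}) = Φ(8.552 - 2.576) = Φ(5.976) = 1.0.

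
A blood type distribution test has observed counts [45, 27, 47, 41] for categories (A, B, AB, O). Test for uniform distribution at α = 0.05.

Expected = 40 each. χ² = Σ(O-E)²/E = 6.1. df = 3, critical value = 7.815. Fail to reject H₀.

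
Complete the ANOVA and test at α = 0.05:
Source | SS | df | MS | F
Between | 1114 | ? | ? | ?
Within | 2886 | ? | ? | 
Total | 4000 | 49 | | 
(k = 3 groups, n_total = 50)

df_between = 2, df_within = 47. MS_between = 557.0, MS_within = 61.4. F = 9.071, F_crit ≈ 3.195. Reject H₀.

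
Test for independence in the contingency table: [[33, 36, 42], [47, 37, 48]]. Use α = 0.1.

χ² = 1.057. df = 2, critical = 4.605. Fail to reject H₀. No evidence of dependence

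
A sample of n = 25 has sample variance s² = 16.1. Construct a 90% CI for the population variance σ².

df = 24. χ²_{0.05} = 36.415, χ²_{0.95} = 13.848. CI for σ² = ((n-1)s²/χ²_{α/2}, (n-1)s²/χ²_{1-α/2}) = (24·16.1/36.415, 24·16.1/13.848) = (10.61, 27.9)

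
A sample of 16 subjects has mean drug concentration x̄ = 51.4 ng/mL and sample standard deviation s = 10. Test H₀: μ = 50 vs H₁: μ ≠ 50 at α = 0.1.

t = (x̄ - μ₀)/(s/√n) = (51.4 - 50)/(10/√16) = 0.56. df = 15, critical t = ±1.753. Fail to reject H₀.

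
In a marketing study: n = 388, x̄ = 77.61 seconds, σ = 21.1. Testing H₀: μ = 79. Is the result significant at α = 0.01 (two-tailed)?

z = (77.61 - 79)/(21.1/√388) = -1.298. Since |z| ≤ 2.576, not significant at α = 0.01.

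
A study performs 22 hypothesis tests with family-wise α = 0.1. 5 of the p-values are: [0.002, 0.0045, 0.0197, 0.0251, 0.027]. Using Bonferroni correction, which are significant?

Bonferroni α = 0.1/22 = 0.00455. Significant p-values: [0.002, 0.0045]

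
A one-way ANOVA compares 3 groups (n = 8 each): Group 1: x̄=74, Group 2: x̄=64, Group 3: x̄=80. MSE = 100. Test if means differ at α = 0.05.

Grand mean = 72.67. SS_between = 1045.33, MS_between = 522.67. F = 5.227, F_crit ≈ 3.467. Reject H₀.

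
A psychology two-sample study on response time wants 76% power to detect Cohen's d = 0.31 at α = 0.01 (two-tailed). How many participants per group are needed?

z_{α/2} = 2.576, z_β = Φ⁻¹(0.76) = 0.706. For small effect (d = 0.31): n per group = 2(z_{α/2} + z_β)²/d² = 2(2.576 + 0.706)²/0.31² = 224.2 → 225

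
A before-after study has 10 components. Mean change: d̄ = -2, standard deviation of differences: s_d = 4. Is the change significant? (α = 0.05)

t = d̄/(s_d/√n) = -2/(4/√10) = -1.581. df = 9, critical t = ±2.262. Fail to reject H₀.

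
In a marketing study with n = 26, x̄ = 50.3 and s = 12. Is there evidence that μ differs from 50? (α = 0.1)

t = (x̄ - μ₀)/(s/√n) = (50.3 - 50)/(12/√26) = 0.127. df = 25, critical t = ±1.708. Fail to reject H₀.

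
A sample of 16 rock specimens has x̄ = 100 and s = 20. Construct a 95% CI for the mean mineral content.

CI = x̄ ± t*(s/√n) = 100 ± 2.131(20/√16) = (89.34, 110.66)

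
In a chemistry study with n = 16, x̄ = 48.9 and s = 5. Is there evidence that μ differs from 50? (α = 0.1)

t = (x̄ - μ₀)/(s/√n) = (48.9 - 50)/(5/√16) = -0.88. df = 15, critical t = ±1.753. Fail to reject H₀.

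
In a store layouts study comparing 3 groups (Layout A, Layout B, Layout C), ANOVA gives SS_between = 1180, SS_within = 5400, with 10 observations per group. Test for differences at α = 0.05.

df_between = 2, df_within = 27. F = MS_between/MS_within = 590.0/200.0 = 2.95. F_crit ≈ 3.354. Fail to reject H₀.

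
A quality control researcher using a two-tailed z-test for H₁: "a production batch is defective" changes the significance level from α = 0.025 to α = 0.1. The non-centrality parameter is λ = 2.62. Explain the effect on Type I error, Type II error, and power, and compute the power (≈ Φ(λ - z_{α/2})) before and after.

Increasing α from 0.025 to 0.1:
• Type I error rate increases (α is the Type I rate by definition).
• Critical value moves from z_{α/2} = 2.241 to 1.645, so power = Φ(λ - z_{α/2}) goes from Φ(2.62 - 2.241) = 0.648 to Φ(2.62 - 1.645) = 0.835.
• Type II error rate β = 1 - power therefore decreases (0.352 → 0.165).
Appropriate when false negatives are costly — here, shipping a defective batch — faulty products reach customers.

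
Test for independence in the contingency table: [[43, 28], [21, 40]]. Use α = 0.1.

χ² = 8.974. df = 1, critical = 2.706. Reject H₀. Variables are dependent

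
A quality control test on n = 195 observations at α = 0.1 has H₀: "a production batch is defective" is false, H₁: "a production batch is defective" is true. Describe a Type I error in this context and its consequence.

Type I error: rejecting H₀ when it is true — concluding that a production batch is defective when in fact it is not. Consequence: scrapping a good batch — wasted material and cost for no reason.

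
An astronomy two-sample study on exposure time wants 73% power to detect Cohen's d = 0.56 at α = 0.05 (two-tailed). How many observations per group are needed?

z_{α/2} = 1.96, z_β = Φ⁻¹(0.73) = 0.613. For medium effect (d = 0.56): n per group = 2(z_{α/2} + z_β)²/d² = 2(1.96 + 0.613)²/0.56² = 42.2 → 43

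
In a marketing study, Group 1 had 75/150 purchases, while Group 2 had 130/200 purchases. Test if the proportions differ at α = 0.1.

p̂₁ = 0.5, p̂₂ = 0.65, pooled p̂ = 0.586. z = -2.819. Critical: ±1.645. Reject H₀.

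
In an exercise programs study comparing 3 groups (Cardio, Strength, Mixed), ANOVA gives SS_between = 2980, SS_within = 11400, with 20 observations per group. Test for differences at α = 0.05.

df_between = 2, df_within = 57. F = MS_between/MS_within = 1490.0/200.0 = 7.45. F_crit ≈ 3.159. Reject H₀. At least one mean differs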